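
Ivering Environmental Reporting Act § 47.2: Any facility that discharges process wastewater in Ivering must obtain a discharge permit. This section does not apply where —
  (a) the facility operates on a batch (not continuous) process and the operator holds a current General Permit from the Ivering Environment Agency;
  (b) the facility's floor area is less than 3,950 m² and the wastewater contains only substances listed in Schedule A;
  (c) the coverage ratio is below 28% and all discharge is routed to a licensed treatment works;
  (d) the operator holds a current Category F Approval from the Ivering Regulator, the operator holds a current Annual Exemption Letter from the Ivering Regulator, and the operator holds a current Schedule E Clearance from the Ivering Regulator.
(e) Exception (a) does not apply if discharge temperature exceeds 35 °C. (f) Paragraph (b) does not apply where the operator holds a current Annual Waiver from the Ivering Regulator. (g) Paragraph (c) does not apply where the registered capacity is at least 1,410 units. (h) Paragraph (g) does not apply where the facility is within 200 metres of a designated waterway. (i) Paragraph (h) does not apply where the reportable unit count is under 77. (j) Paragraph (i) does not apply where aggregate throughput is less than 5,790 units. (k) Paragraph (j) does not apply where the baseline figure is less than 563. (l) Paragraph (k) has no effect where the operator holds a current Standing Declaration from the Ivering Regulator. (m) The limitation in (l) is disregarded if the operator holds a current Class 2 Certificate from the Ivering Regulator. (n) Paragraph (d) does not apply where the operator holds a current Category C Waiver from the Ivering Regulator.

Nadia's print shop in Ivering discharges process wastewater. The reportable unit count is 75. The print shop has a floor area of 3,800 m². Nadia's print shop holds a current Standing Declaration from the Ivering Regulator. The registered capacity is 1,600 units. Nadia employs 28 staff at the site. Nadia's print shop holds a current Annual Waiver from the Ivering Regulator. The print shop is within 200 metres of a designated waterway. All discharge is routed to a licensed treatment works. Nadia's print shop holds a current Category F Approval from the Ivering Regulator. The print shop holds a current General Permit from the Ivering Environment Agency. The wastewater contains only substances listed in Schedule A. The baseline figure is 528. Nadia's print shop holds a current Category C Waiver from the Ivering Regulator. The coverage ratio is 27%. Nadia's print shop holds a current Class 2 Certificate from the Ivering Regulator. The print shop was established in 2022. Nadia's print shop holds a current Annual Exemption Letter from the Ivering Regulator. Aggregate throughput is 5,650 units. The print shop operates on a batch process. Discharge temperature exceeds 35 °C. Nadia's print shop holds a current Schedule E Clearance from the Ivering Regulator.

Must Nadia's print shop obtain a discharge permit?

Yes — Nadia's print shop must obtain a discharge permit.

Exception (a) is satisfied on its face — the facility operates on a batch process; a current General Permit is held. Turning to paragraph (e): (e) is triggered — discharge temperature exceeds 35 °C. So (a) is unavailable.
Exception (b)'s conditions are all satisfied: the facility's floor area is 3,800 m², less than the 3,950 m² limit; the wastewater is Schedule-A-only. However, paragraph (f) must be considered: (f) applies — a current Annual Waiver is held. (b) is therefore removed.
Exception (c)'s conditions are all satisfied: the coverage ratio is 27%, below the 28% limit; discharge is routed to a licensed treatment works. But: (g) applies — the registered capacity is 1,600 units, meeting the 1,410 units threshold. (h) would limit (g) — the print shop is within 200 m of a designated waterway — but (i) sets (h) aside: (i) operates against (h): the reportable unit count is 75, under the 77 limit. (j) is triggered (aggregate throughput is 5,650 units, less than the 5,790 units limit), but is set aside by (k): (k) is triggered — the baseline figure is 528, less than the 563 limit. (l) would limit (k) — a current Standing Declaration is held — but (m) sets (l) aside: (m) operates against (l): a current Class 2 Certificate is held. So (c) is unavailable.
Exception (d): a current Category F Approval is held; a current Annual Exemption Letter is held; a current Schedule E Clearance is held — every condition holds. However, paragraph (n) must be considered: (n) operates against (d): a current Category C Waiver is held. So (d) is unavailable.
No exception is made out. Nadia's print shop falls within the general rule.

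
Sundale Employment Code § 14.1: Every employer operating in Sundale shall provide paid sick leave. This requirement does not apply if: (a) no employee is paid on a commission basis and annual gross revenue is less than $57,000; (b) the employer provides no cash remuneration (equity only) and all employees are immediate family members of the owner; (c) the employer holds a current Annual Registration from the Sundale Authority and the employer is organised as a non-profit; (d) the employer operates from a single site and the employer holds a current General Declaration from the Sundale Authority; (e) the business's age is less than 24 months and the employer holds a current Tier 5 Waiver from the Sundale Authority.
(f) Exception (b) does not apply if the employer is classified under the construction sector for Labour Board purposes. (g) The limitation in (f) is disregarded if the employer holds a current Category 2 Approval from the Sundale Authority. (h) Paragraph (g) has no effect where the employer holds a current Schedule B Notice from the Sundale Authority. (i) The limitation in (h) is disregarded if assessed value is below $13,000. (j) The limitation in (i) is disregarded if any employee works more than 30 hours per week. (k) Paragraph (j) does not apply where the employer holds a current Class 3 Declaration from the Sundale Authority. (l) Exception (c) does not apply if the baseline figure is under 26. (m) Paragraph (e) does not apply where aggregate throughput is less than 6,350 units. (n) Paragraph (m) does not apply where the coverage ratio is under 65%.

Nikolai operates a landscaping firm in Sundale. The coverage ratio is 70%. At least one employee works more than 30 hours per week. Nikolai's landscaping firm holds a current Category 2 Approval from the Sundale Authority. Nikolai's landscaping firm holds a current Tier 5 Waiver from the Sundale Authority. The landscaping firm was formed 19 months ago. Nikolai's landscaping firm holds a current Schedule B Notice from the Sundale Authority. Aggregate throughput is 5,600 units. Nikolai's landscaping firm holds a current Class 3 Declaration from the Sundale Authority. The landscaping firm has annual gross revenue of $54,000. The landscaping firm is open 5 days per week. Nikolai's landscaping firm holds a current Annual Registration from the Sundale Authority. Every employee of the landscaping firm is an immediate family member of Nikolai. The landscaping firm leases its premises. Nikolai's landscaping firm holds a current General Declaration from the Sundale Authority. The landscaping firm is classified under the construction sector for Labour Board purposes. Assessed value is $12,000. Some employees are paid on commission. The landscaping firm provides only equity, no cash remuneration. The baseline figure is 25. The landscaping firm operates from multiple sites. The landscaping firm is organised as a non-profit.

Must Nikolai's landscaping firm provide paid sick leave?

Exception (a) requires that no employee is paid on a commission basis; but some employees are paid on commission, so (a) is unavailable.
Exception (b)'s conditions are all satisfied: remuneration is equity-only; every employee is an immediate family member. Under paragraphs (f)–(k): (f) operates (the landscaping firm is classified under the construction sector), but is set aside by (g): (g) applies — a current Category 2 Approval is held. (h) operates (a current Schedule B Notice is held), but is overridden by (i): (i) is triggered — assessed value is $12,000, below the $13,000 limit. (j) is triggered (at least one employee exceeds 30 hours/week), but yields to (k): (k) is triggered — a current Class 3 Declaration is held. So (b) applies.
Exception (c) is satisfied on its face — a current Annual Registration is held; the employer is a non-profit. Turning to paragraph (l): (l) operates against (c): the baseline figure is 25, under the 26 limit. (c) is therefore removed.
Exception (d) fails — the employer operates from multiple sites.
Exception (e): the business's age is 19 months, less than the 24 months limit; a current Tier 5 Waiver is held — every condition holds. However, paragraphs (m)–(n) must be considered: (m) operates against (e): aggregate throughput is 5,600 units, less than the 6,350 units limit. (n), which would lift (m), does not operate here — the coverage ratio is 70%, not under 65%. So (e) is unavailable.

No — exception (b) applies; Nikolai's landscaping firm is not required to provide paid sick leave.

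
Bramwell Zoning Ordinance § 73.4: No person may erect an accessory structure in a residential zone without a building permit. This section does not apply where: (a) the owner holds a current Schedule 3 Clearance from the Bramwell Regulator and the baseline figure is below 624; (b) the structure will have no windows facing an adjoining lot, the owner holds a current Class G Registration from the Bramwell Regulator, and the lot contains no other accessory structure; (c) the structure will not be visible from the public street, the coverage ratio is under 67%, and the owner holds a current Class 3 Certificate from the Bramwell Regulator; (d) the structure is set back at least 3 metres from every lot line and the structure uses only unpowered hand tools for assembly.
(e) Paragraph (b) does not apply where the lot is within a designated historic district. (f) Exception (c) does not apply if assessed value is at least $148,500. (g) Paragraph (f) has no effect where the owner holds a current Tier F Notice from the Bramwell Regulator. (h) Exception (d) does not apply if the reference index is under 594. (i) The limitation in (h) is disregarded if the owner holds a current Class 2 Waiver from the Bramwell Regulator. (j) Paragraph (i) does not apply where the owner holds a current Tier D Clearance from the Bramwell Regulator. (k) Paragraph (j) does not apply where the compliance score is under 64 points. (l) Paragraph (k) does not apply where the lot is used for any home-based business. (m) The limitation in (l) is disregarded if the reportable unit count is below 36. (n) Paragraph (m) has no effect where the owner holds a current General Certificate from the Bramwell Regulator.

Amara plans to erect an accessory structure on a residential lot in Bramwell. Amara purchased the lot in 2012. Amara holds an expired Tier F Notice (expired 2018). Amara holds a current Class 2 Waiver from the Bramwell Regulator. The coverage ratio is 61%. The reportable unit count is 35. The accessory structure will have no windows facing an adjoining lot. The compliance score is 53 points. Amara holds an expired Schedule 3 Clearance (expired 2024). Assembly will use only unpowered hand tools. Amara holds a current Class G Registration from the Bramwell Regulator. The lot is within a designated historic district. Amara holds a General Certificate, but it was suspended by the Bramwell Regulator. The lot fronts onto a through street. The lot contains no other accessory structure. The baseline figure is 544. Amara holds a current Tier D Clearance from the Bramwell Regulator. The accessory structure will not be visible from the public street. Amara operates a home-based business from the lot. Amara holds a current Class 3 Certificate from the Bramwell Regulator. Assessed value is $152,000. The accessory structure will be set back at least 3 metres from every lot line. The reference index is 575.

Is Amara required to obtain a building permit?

No — exception (d) applies; Amara does not need a building permit.

Exception (a) requires that the owner holds a current Schedule 3 Clearance from the Bramwell Regulator; but no current Schedule 3 Clearance is held, so (a) is unavailable.
All of (b)'s requirements are met (no windows face an adjoining lot; a current Class G Registration is held; the lot has no other accessory structure). But: (e) operates against (b): the lot is in a historic district. So (b) is unavailable.
Exception (c): the structure will not be visible from the street; the coverage ratio is 61%, under the 67% limit; a current Class 3 Certificate is held — every condition holds. But: (f) is engaged — assessed value is $152,000, meeting the $148,500 threshold. (g) does not operate here (there is no Tier F Notice in force), so (f) stands. (c) is therefore removed.
Exception (d)'s conditions are all satisfied: the setback is at least 3 m on every side; assembly uses only hand tools. Under paragraphs (h)–(n): (h) would limit (d) — the reference index is 575, under the 594 limit — but (i) sets (h) aside: (i) operates — a current Class 2 Waiver is held. (j) operates (a current Tier D Clearance is held), but is overridden by (k): (k) operates against (j): the compliance score is 53 points, under the 64 points limit. (l) is triggered (a home-based business operates on the lot), but is displaced by (m): (m) operates against (l): the reportable unit count is 35, below the 36 limit. (n) is not triggered (no current General Certificate is held), so (m) stands. Exception (d) stands.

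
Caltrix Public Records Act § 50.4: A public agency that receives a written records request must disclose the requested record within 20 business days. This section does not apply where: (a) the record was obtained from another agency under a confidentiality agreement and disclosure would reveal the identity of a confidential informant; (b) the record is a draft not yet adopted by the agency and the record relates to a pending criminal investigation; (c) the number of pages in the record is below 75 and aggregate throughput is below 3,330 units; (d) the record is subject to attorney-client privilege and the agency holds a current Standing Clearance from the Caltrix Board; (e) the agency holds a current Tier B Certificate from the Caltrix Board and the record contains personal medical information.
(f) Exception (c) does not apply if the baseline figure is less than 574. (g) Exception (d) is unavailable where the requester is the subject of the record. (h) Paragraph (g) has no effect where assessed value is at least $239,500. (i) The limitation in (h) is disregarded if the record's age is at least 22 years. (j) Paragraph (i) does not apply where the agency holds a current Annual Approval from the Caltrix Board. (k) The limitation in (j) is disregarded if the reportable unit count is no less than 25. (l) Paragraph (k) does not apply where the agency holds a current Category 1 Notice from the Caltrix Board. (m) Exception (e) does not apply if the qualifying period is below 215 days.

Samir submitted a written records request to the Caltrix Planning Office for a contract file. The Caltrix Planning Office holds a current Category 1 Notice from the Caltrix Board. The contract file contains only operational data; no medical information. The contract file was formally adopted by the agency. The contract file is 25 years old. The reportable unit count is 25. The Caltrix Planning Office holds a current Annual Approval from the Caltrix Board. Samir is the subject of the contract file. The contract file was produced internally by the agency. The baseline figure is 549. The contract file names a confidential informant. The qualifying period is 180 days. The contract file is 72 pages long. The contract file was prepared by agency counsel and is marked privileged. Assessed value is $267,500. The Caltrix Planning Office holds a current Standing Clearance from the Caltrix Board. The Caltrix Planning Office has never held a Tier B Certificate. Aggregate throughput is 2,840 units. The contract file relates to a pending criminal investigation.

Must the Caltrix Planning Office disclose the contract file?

Exception (a) requires that the record was obtained from another agency under a confidentiality agreement; but the contract file was produced internally, so (a) is unavailable.
Exception (b) fails — the contract file has been formally adopted.
Exception (c): the number of pages in the record is 72, below the 75 limit; aggregate throughput is 2,840 units, below the 3,330 units limit — every condition holds. Turning to paragraph (f): (f) operates against (c): the baseline figure is 549, less than the 574 limit. Exception (c) does not apply.
All of (d)'s requirements are met (the contract file is privileged; a current Standing Clearance is held). Applying paragraphs (g)–(l): (g) is engaged (Samir is the subject of the contract file), but is overridden by (h): (h) is engaged — assessed value is $267,500, meeting the $239,500 threshold. (i) operates (the record's age is 25 years, meeting the 22 years threshold), but is displaced by (j): (j) operates — a current Annual Approval is held. (k) would limit (j) — the reportable unit count is 25, meeting the 25 threshold — but (l) sets (k) aside: (l) operates against (k): a current Category 1 Notice is held. So (d) applies.
Exception (e) does not apply: the Tier B Certificate is not current.

No — exception (d) applies; the Caltrix Planning Office is not required to disclose the contract file.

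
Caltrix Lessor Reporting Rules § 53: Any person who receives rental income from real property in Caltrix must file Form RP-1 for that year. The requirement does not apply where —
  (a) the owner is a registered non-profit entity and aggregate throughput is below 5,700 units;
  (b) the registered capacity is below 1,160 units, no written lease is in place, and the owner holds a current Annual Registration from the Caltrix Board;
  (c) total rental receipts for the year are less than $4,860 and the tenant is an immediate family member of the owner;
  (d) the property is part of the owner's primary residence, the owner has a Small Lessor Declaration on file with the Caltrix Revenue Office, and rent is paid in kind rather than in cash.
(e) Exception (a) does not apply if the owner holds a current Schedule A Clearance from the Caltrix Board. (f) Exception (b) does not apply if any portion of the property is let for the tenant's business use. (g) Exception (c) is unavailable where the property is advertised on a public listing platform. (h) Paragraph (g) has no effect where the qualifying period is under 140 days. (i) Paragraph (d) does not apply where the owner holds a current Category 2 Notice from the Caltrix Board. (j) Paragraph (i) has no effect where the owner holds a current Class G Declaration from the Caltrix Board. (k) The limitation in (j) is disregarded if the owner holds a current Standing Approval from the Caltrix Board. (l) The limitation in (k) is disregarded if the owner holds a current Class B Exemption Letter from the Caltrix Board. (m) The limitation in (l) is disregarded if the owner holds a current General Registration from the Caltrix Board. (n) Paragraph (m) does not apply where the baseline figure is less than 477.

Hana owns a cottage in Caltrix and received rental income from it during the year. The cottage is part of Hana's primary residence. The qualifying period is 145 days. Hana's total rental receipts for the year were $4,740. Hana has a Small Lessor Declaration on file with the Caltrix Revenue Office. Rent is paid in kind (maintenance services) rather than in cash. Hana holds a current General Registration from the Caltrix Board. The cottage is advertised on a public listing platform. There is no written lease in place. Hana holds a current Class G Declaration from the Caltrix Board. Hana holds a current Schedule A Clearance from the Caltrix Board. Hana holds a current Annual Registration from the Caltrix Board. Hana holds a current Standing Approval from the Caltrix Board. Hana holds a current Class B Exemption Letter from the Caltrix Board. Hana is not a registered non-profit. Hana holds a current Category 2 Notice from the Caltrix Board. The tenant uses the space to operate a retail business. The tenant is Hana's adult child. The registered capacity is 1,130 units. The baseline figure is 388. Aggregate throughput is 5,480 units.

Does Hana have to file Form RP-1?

Exception (a) does not apply: Hana is not a registered non-profit.
Exception (b) is satisfied on its face — the registered capacity is 1,130 units, below the 1,160 units limit; there is no written lease; a current Annual Registration is held. But: (f) operates — the space is let for business use. So (b) is unavailable.
Exception (c) is satisfied on its face — total rental receipts for the year are $4,740, less than the $4,860 limit; the tenant is an immediate family member. But applying paragraphs (g)–(h): (g) is triggered — the property is publicly advertised. (h) is inapplicable (the qualifying period is 145 days, not under 140 days), so (g) stands. (c) is therefore removed.
All of (d)'s requirements are met (the cottage is part of the primary residence; a Small Lessor Declaration is on file; rent is paid in kind). Under paragraphs (i)–(n): (i) is triggered (a current Category 2 Notice is held), but yields to (j): (j) is engaged — a current Class G Declaration is held. (k) would limit (j) — a current Standing Approval is held — but (l) sets (k) aside: (l) operates against (k): a current Class B Exemption Letter is held. (m) applies (a current General Registration is held), but is set aside by (n): (n) operates against (m): the baseline figure is 388, less than the 477 limit. Exception (d) stands.

No — exception (d) applies; Hana is not required to file Form RP-1.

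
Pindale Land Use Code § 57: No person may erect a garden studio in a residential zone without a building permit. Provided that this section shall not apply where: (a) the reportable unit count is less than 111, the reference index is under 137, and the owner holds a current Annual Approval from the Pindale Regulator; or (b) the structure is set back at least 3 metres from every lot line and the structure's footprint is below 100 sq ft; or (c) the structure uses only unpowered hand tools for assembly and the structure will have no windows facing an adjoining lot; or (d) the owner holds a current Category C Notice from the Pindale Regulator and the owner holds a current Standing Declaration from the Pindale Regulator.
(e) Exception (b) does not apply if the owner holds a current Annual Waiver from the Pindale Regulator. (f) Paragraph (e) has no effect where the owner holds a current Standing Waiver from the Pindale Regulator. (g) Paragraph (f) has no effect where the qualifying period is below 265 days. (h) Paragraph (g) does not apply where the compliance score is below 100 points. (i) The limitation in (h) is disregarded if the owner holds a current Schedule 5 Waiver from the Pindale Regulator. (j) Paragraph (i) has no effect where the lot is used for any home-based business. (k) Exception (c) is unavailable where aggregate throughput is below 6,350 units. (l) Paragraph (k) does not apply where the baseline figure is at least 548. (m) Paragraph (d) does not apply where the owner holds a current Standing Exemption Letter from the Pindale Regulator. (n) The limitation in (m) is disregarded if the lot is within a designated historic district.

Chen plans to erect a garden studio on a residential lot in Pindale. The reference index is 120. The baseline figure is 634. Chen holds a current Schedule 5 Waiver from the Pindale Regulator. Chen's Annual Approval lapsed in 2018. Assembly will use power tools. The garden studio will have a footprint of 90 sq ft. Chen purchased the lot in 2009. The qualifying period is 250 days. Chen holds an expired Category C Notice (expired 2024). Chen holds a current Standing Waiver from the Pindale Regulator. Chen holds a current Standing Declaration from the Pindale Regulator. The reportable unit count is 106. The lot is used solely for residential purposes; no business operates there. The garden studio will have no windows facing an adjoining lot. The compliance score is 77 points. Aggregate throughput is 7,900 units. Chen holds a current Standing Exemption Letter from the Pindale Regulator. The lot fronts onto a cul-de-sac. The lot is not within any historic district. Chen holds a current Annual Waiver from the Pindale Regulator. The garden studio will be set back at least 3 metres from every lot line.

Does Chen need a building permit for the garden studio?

Yes — Chen must obtain a building permit.

Exception (a) requires that the owner holds a current Annual Approval from the Pindale Regulator; but there is no Annual Approval in force, so (a) is unavailable.
Exception (b) is satisfied on its face — the setback is at least 3 m on every side; the structure's footprint is 90 sq ft, below the 100 sq ft limit. But: (e) operates against (b): a current Annual Waiver is held. (f) is triggered (a current Standing Waiver is held), but yields to (g): (g) operates against (f): the qualifying period is 250 days, below the 265 days limit. (h) would limit (g) — the compliance score is 77 points, below the 100 points limit — but (i) sets (h) aside: (i) operates against (h): a current Schedule 5 Waiver is held. (j) is not engaged (the lot is solely residential), so (i) stands. (b) is therefore removed.
Exception (c) requires that the structure uses only unpowered hand tools for assembly; but assembly uses power tools, so (c) is unavailable.
Exception (d) fails — the Category C Notice is not current.
Every exception is unavailable, so the rule governs.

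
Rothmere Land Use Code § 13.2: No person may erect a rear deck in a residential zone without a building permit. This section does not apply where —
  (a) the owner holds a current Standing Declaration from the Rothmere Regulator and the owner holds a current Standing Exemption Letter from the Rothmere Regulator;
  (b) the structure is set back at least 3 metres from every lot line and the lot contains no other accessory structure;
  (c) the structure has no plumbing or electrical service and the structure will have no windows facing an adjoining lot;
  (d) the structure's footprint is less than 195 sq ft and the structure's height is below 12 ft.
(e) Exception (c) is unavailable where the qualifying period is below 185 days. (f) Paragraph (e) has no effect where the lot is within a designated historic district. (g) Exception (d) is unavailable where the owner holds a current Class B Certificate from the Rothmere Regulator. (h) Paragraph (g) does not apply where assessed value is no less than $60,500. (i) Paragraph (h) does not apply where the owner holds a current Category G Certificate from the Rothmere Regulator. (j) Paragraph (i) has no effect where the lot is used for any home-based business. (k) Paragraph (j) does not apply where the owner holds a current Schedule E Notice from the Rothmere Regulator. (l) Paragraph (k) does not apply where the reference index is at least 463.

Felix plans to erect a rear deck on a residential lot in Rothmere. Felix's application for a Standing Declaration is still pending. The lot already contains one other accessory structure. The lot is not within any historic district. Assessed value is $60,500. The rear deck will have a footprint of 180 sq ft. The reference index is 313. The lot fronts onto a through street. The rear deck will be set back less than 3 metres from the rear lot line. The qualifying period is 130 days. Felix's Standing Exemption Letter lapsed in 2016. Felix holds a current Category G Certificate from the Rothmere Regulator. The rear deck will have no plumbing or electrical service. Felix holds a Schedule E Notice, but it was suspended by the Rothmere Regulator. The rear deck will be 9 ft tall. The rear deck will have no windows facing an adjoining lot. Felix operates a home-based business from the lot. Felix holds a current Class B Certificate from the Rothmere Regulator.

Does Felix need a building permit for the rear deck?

No — exception (d) applies; Felix does not need a building permit.

Exception (a) requires that the owner holds a current Standing Declaration from the Rothmere Regulator; but the Standing Declaration is not current, so (a) is unavailable.
Exception (b) fails — the rear setback is under 3 m.
Exception (c) is satisfied on its face — there is no plumbing or electrical service; no windows face an adjoining lot. However, paragraphs (e)–(f) must be considered: (e) operates against (c): the qualifying period is 130 days, below the 185 days limit. (f), which would lift (e), is not engaged — the lot is not in a historic district. (c) is therefore removed.
Exception (d)'s conditions are all satisfied: the structure's footprint is 180 sq ft, less than the 195 sq ft limit; the structure's height is 9 ft, below the 12 ft limit. Considering the limiting provisions: (g) would limit (d) — a current Class B Certificate is held — but (h) sets (g) aside: (h) operates against (g): assessed value is $60,500, meeting the $60,500 threshold. (i) is engaged (a current Category G Certificate is held), but is displaced by (j): (j) operates against (i): a home-based business operates on the lot. (k), which would lift (j), is not engaged — there is no Schedule E Notice in force. Exception (d) stands.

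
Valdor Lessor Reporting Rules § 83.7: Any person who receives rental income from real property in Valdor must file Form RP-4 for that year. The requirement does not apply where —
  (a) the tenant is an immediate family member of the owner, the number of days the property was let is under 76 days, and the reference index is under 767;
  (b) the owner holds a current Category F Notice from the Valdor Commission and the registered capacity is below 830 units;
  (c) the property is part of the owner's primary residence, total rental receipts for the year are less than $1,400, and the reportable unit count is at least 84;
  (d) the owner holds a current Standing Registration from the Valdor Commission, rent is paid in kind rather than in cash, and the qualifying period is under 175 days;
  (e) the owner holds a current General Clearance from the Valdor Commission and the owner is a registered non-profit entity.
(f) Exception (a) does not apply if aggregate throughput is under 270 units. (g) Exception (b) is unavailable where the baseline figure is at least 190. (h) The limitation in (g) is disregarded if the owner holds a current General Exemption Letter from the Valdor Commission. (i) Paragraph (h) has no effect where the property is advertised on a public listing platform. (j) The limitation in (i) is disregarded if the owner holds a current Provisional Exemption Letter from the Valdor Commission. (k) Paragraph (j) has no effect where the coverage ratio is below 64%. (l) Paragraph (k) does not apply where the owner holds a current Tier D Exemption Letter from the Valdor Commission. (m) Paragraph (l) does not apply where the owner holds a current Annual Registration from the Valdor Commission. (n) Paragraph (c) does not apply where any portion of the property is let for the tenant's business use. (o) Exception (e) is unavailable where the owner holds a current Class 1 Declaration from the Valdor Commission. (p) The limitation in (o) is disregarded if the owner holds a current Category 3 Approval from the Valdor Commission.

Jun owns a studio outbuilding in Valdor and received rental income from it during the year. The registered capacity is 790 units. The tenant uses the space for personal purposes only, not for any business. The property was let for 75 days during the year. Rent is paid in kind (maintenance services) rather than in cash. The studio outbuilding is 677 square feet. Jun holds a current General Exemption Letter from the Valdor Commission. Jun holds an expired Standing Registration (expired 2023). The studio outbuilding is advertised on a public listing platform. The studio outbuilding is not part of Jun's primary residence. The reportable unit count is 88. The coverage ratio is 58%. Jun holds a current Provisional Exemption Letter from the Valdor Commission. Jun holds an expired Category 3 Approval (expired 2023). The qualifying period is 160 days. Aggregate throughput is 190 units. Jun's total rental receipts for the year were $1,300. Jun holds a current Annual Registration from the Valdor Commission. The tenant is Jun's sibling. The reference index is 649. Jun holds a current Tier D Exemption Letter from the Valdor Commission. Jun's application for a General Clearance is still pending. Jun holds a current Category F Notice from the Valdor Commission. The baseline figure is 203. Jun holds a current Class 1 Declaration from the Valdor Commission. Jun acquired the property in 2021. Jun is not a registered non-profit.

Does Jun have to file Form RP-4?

Yes — Jun must file Form RP-4.

Exception (a)'s conditions are all satisfied: the tenant is an immediate family member; the number of days the property was let is 75 days, under the 76 days limit; the reference index is 649, under the 767 limit. But: (f) operates against (a): aggregate throughput is 190 units, under the 270 units limit. Exception (a) does not apply.
All of (b)'s requirements are met (a current Category F Notice is held; the registered capacity is 790 units, below the 830 units limit). Turning to paragraphs (g)–(m): (g) is triggered — the baseline figure is 203, meeting the 190 threshold. (h) would limit (g) — a current General Exemption Letter is held — but (i) sets (h) aside: (i) operates against (h): the property is publicly advertised. (j) would limit (i) — a current Provisional Exemption Letter is held — but (k) sets (j) aside: (k) operates against (j): the coverage ratio is 58%, below the 64% limit. (l) is engaged (a current Tier D Exemption Letter is held), but is overridden by (m): (m) operates against (l): a current Annual Registration is held. Exception (b) does not apply.
Exception (c) fails — the studio outbuilding is not part of the primary residence.
Exception (d) requires that the owner holds a current Standing Registration from the Valdor Commission; but there is no Standing Registration in force, so (d) is unavailable.
Exception (e) fails — the General Clearance is not current.
None of the exceptions is available; § 83.7 applies in full.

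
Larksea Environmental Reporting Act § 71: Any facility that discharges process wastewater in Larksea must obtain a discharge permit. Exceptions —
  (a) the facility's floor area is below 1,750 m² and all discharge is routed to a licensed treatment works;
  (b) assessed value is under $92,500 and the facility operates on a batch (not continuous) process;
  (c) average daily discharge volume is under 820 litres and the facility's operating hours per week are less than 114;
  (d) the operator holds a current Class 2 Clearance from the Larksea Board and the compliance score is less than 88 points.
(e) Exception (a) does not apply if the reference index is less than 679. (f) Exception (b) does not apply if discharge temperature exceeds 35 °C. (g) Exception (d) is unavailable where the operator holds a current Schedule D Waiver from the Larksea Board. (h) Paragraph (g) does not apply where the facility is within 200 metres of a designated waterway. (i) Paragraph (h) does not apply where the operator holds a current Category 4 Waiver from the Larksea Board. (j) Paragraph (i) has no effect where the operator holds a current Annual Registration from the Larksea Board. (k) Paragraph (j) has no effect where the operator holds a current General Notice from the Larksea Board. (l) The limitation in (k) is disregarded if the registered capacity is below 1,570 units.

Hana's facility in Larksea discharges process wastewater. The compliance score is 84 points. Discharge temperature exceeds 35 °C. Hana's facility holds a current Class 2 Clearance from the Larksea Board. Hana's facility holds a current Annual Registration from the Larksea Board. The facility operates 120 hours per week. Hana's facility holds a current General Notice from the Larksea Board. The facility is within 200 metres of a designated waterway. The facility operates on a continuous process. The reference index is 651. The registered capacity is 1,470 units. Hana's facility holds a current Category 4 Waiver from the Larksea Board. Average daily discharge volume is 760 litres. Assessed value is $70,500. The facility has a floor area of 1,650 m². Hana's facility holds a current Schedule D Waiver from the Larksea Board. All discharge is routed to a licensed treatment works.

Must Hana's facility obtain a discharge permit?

No — exception (d) applies; Hana's facility is not required to obtain a discharge permit.

Exception (a)'s conditions are all satisfied: the facility's floor area is 1,650 m², below the 1,750 m² limit; discharge is routed to a licensed treatment works. However, paragraph (e) must be considered: (e) is engaged — the reference index is 651, less than the 679 limit. So (a) is unavailable.
Exception (b) requires that the facility operates on a batch (not continuous) process; but the facility operates on a continuous process, so (b) is unavailable.
Exception (c) requires that the facility's operating hours per week are less than 114; but the facility's operating hours per week are 120, not less than 114, so (c) is unavailable.
Exception (d)'s conditions are all satisfied: a current Class 2 Clearance is held; the compliance score is 84 points, less than the 88 points limit. Considering the limiting provisions: (g) operates (a current Schedule D Waiver is held), but is overridden by (h): (h) operates against (g): the facility is within 200 m of a designated waterway. (i) would limit (h) — a current Category 4 Waiver is held — but (j) sets (i) aside: (j) operates against (i): a current Annual Registration is held. (k) operates (a current General Notice is held), but is set aside by (l): (l) operates against (k): the registered capacity is 1,470 units, below the 1,570 units limit. So (d) applies.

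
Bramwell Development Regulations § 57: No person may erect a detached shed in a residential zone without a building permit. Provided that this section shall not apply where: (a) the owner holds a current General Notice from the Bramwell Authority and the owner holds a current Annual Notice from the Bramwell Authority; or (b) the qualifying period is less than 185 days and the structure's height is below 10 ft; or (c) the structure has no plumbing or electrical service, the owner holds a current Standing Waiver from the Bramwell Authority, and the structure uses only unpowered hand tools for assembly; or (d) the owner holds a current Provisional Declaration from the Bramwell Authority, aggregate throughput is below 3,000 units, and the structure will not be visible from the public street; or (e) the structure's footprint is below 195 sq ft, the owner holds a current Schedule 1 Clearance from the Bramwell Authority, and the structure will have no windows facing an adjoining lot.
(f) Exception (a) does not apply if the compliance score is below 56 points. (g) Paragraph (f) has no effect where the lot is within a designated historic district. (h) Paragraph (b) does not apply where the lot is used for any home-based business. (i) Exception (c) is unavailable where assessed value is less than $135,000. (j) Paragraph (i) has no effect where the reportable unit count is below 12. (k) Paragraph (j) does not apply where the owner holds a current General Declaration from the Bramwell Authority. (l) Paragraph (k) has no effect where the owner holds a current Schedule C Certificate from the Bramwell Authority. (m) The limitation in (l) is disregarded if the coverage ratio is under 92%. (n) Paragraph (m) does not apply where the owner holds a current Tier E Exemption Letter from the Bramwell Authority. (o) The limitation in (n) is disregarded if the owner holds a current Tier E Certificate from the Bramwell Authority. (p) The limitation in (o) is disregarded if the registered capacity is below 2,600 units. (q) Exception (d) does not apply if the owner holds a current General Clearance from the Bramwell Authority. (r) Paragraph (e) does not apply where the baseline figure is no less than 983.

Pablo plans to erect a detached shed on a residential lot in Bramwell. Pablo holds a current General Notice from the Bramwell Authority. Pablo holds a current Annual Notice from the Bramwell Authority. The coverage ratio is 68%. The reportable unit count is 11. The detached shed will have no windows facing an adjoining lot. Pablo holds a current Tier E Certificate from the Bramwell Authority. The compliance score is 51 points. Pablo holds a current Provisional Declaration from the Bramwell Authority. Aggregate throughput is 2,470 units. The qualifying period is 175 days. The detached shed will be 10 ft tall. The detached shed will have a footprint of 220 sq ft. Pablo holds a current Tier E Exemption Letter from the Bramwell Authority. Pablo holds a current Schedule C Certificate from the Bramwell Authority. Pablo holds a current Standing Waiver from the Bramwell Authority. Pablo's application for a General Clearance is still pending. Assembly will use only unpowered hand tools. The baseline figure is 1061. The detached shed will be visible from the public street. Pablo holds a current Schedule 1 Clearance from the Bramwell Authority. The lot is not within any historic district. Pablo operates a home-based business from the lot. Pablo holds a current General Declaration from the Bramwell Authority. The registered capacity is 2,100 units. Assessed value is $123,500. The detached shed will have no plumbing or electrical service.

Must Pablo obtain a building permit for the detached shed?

Exception (a) is satisfied on its face — a current General Notice is held; a current Annual Notice is held. Turning to paragraphs (f)–(g): (f) operates — the compliance score is 51 points, below the 56 points limit. (g) does not operate here (the lot is not in a historic district), so (f) stands. (a) is therefore removed.
Exception (b) fails — the structure's height is 10 ft, not below 10 ft.
Exception (c): there is no plumbing or electrical service; a current Standing Waiver is held; assembly uses only hand tools — every condition holds. Applying paragraphs (i)–(p): (i) is engaged (assessed value is $123,500, less than the $135,000 limit), but is set aside by (j): (j) operates against (i): the reportable unit count is 11, below the 12 limit. (k) applies (a current General Declaration is held), but is displaced by (l): (l) operates against (k): a current Schedule C Certificate is held. (m) would limit (l) — the coverage ratio is 68%, under the 92% limit — but (n) sets (m) aside: (n) is triggered — a current Tier E Exemption Letter is held. (o) would limit (n) — a current Tier E Certificate is held — but (p) sets (o) aside: (p) operates against (o): the registered capacity is 2,100 units, below the 2,600 units limit. So (c) applies.
Exception (d) fails — the structure will be visible from the street.
Exception (e) does not apply: the structure's footprint is 220 sq ft, not below 195 sq ft.

No — exception (c) applies; Pablo does not need a building permit.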